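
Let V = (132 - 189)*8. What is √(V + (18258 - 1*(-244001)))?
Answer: √261803 ≈ 511.67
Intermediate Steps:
V = -456 (V = -57*8 = -456)
√(V + (18258 - 1*(-244001))) = √(-456 + (18258 - 1*(-244001))) = √(-456 + (18258 + 244001)) = √(-456 + 262259) = √261803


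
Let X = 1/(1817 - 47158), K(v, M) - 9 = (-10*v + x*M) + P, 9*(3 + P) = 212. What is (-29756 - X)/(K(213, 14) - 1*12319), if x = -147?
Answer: 12142501155/6723934277 ≈ 1.8059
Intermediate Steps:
P = 185/9 (P = -3 + (⅑)*212 = -3 + 212/9 = 185/9 ≈ 20.556)
K(v, M) = 266/9 - 147*M - 10*v (K(v, M) = 9 + ((-10*v - 147*M) + 185/9) = 9 + ((-147*M - 10*v) + 185/9) = 9 + (185/9 - 147*M - 10*v) = 266/9 - 147*M - 10*v)
X = -1/45341 (X = 1/(-45341) = -1/45341 ≈ -2.2055e-5)
(-29756 - X)/(K(213, 14) - 1*12319) = (-29756 - 1*(-1/45341))/((266/9 - 147*14 - 10*213) - 1*12319) = (-29756 + 1/45341)/((266/9 - 2058 - 2130) - 12319) = -1349166795/(45341*(-37426/9 - 12319)) = -1349166795/(45341*(-148297/9)) = -1349166795/45341*(-9/148297) = 12142501155/6723934277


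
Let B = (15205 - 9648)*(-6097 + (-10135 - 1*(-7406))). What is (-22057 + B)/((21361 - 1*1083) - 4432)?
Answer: -49068139/15846 ≈ -3096.6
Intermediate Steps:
B = -49046082 (B = 5557*(-6097 + (-10135 + 7406)) = 5557*(-6097 - 2729) = 5557*(-8826) = -49046082)
(-22057 + B)/((21361 - 1*1083) - 4432) = (-22057 - 49046082)/((21361 - 1*1083) - 4432) = -49068139/((21361 - 1083) - 4432) = -49068139/(20278 - 4432) = -49068139/15846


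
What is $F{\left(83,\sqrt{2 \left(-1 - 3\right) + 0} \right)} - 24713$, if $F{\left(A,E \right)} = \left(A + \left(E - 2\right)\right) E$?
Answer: $-24721 + 162 i \sqrt{2} \approx -24721.0 + 229.1 i$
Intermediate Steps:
$F{\left(A,E \right)} = E \left(-2 + A + E\right)$ ($F{\left(A,E \right)} = \left(A + \left(-2 + E\right)\right) E = \left(-2 + A + E\right) E = E \left(-2 + A + E\right)$)
$F{\left(83,\sqrt{2 \left(-1 - 3\right) + 0} \right)} - 24713 = \sqrt{2 \left(-1 - 3\right) + 0} \left(-2 + 83 + \sqrt{2 \left(-1 - 3\right) + 0}\right) - 24713 = \sqrt{2 \left(-4\right) + 0} \left(-2 + 83 + \sqrt{2 \left(-4\right) + 0}\right) - 24713 = \sqrt{-8 + 0} \left(-2 + 83 + \sqrt{-8 + 0}\right) - 24713 = \sqrt{-8} \left(-2 + 83 + \sqrt{-8}\right) - 24713 = 2 i \sqrt{2} \left(-2 + 83 + 2 i \sqrt{2}\right) - 24713 = 2 i \sqrt{2} \left(81 + 2 i \sqrt{2}\right) - 24713 = -24713 + 2 i \sqrt{2} \left(81 + 2 i \sqrt{2}\right)$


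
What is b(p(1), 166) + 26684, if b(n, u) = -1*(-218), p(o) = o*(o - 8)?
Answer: 26902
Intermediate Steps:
p(o) = o*(-8 + o)
b(n, u) = 218
b(p(1), 166) + 26684 = 218 + 26684 = 26902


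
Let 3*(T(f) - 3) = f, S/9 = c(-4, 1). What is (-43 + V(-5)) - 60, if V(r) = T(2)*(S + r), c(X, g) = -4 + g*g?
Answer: -661/3 ≈ -220.33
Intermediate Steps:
c(X, g) = -4 + g**2
S = -27 (S = 9*(-4 + 1**2) = 9*(-4 + 1) = 9*(-3) = -27)
T(f) = 3 + f/3
V(r) = -99 + 11*r/3 (V(r) = (3 + (1/3)*2)*(-27 + r) = (3 + 2/3)*(-27 + r) = 11*(-27 + r)/3 = -99 + 11*r/3)
(-43 + V(-5)) - 60 = (-43 + (-99 + (11/3)*(-5))) - 60 = (-43 + (-99 - 55/3)) - 60 = (-43 - 352/3) - 60 = -481/3 - 60 = -661/3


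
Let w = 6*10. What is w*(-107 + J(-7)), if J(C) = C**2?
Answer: -3480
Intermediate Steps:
w = 60
w*(-107 + J(-7)) = 60*(-107 + (-7)**2) = 60*(-107 + 49) = 60*(-58) = -3480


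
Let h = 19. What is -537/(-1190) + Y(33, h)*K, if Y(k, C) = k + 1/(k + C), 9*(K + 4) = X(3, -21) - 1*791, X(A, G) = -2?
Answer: -846793177/278460 ≈ -3041.0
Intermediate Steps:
K = -829/9 (K = -4 + (-2 - 1*791)/9 = -4 + (-2 - 791)/9 = -4 + (1/9)*(-793) = -4 - 793/9 = -829/9 ≈ -92.111)
Y(k, C) = k + 1/(C + k)
-537/(-1190) + Y(33, h)*K = -537/(-1190) + ((1 + 33**2 + 19*33)/(19 + 33))*(-829/9) = -537*(-1)/1190 + ((1 + 1089 + 627)/52)*(-829/9) = -1*(-537/1190) + ((1/52)*1717)*(-829/9) = 537/1190 + (1717/52)*(-829/9) = 537/1190 - 1423393/468 = -846793177/278460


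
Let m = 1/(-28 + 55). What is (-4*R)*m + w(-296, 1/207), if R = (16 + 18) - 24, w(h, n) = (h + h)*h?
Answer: 4731224/27 ≈ 1.7523e+5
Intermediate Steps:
w(h, n) = 2*h² (w(h, n) = (2*h)*h = 2*h²)
R = 10 (R = 34 - 24 = 10)
m = 1/27 ≈ 0.037037
(-4*R)*m + w(-296, 1/207) = -4*10*(1/27) + 2*(-296)² = -40*1/27 + 2*87616 = -40/27 + 175232 = 4731224/27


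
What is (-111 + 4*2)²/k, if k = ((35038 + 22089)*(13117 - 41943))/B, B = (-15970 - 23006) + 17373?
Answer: 229186227/1646742902 ≈ 0.13918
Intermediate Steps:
B = -21603 (B = -38976 + 17373 = -21603)
k = 1646742902/21603 (k = ((35038 + 22089)*(13117 - 41943))/(-21603) = (57127*(-28826))*(-1/21603) = -1646742902*(-1/21603) = 1646742902/21603 ≈ 76228.)
(-111 + 4*2)²/k = (-111 + 4*2)²/(1646742902/21603) = (-111 + 8)²*(21603/1646742902) = (-103)²*(21603/1646742902) = 10609*(21603/1646742902) = 229186227/1646742902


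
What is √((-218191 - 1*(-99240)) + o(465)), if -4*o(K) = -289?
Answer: 3*I*√52835/2 ≈ 344.79*I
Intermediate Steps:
o(K) = 289/4 (o(K) = -¼*(-289) = 289/4)
√((-218191 - 1*(-99240)) + o(465)) = √((-218191 - 1*(-99240)) + 289/4) = √((-218191 + 99240) + 289/4) = √(-118951 + 289/4) = √(-475515/4) = 3*I*√52835/2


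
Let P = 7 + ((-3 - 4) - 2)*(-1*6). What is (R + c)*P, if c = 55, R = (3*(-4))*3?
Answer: 1159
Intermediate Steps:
R = -36 (R = -12*3 = -36)
P = 61 (P = 7 + (-7 - 2)*(-6) = 7 - 9*(-6) = 7 + 54 = 61)
(R + c)*P = (-36 + 55)*61 = 19*61 = 1159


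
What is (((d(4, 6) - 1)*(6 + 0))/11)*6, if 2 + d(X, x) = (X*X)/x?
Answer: -12/11 ≈ -1.0909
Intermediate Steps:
d(X, x) = -2 + X²/x (d(X, x) = -2 + (X*X)/x = -2 + X²/x)
(((d(4, 6) - 1)*(6 + 0))/11)*6 = ((((-2 + 4²/6) - 1)*(6 + 0))/11)*6 = ((((-2 + 16*(⅙)) - 1)*6)/11)*6 = ((((-2 + 8/3) - 1)*6)/11)*6 = (((⅔ - 1)*6)/11)*6 = ((-⅓*6)/11)*6 = ((1/11)*(-2))*6 = -2/11*6 = -12/11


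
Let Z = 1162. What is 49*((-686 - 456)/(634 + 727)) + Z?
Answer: 1525524/1361 ≈ 1120.9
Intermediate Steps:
49*((-686 - 456)/(634 + 727)) + Z = 49*((-686 - 456)/(634 + 727)) + 1162 = 49*(-1142/1361) + 1162 = -55958/1361 + 1162 = 1525524/1361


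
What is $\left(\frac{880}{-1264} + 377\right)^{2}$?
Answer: $\frac{883753984}{6241} \approx 1.416 \cdot 10^{5}$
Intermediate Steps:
$\left(\frac{880}{-1264} + 377\right)^{2} = \left(880 \left(- \frac{1}{1264}\right) + 377\right)^{2} = \left(- \frac{55}{79} + 377\right)^{2} = \left(\frac{29728}{79}\right)^{2} = \frac{883753984}{6241}$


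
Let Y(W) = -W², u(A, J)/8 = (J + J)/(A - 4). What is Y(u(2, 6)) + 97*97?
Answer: 7105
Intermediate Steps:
u(A, J) = 16*J/(-4 + A) (u(A, J) = 8*((J + J)/(A - 4)) = 8*((2*J)/(-4 + A)) = 8*(2*J/(-4 + A)) = 16*J/(-4 + A))
Y(u(2, 6)) + 97*97 = -(16*6/(-4 + 2))² + 97*97 = -(16*6/(-2))² + 9409 = -(16*6*(-½))² + 9409 = -1*(-48)² + 9409 = -1*2304 + 9409 = -2304 + 9409 = 7105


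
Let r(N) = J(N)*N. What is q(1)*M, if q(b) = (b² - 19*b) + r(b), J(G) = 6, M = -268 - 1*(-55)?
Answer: 2556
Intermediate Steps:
M = -213 (M = -268 + 55 = -213)
r(N) = 6*N
q(b) = b² - 13*b (q(b) = (b² - 19*b) + 6*b = b² - 13*b)
q(1)*M = (1*(-13 + 1))*(-213) = (1*(-12))*(-213) = -12*(-213) = 2556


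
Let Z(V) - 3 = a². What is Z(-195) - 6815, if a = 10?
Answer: -6712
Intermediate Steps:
Z(V) = 103 (Z(V) = 3 + 10² = 3 + 100 = 103)
Z(-195) - 6815 = 103 - 6815 = -6712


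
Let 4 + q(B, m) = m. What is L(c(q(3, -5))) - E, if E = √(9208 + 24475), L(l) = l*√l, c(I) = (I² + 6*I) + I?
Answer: -√33683 + 54*√2 ≈ -107.16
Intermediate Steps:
q(B, m) = -4 + m
c(I) = I² + 7*I
L(l) = l^(3/2)
E = √33683 ≈ 183.53
L(c(q(3, -5))) - E = ((-4 - 5)*(7 + (-4 - 5)))^(3/2) - √33683 = (-9*(7 - 9))^(3/2) - √33683 = (-9*(-2))^(3/2) - √33683 = 18^(3/2) - √33683 = 54*√2 - √33683 = -√33683 + 54*√2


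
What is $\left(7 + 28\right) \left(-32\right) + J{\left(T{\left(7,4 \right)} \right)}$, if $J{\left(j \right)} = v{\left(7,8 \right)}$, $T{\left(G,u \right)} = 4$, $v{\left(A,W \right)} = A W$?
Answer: $-1064$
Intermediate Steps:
$J{\left(j \right)} = 56$ ($J{\left(j \right)} = 7 \cdot 8 = 56$)
$\left(7 + 28\right) \left(-32\right) + J{\left(T{\left(7,4 \right)} \right)} = \left(7 + 28\right) \left(-32\right) + 56 = 35 \left(-32\right) + 56 = -1120 + 56 = -1064$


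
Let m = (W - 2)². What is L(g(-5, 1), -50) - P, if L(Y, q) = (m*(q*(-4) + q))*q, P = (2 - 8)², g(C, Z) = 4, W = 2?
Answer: -36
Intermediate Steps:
m = 0 (m = (2 - 2)² = 0² = 0)
P = 36 (P = (-6)² = 36)
L(Y, q) = 0 (L(Y, q) = (0*(q*(-4) + q))*q = (0*(-4*q + q))*q = (0*(-3*q))*q = 0*q = 0)
L(g(-5, 1), -50) - P = 0 - 1*36 = 0 - 36 = -36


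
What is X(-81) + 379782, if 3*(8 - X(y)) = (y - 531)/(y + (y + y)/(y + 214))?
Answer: 1384325506/3645 ≈ 3.7979e+5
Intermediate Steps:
X(y) = 8 - (-531 + y)/(3*(y + 2*y/(214 + y))) (X(y) = 8 - (y - 531)/(3*(y + (y + y)/(y + 214))) = 8 - (-531 + y)/(3*(y + (2*y)/(214 + y))) = 8 - (-531 + y)/(3*(y + 2*y/(214 + y))))
X(-81) + 379782 = (⅓)*(113634 + 23*(-81)² + 5501*(-81))/(-81*(216 - 81)) + 379782 = (⅓)*(-1/81)*(113634 + 23*6561 - 445581)/135 + 379782 = (⅓)*(-1/81)*(1/135)*(113634 + 150903 - 445581) + 379782 = (⅓)*(-1/81)*(1/135)*(-181044) + 379782 = 20116/3645 + 379782 = 1384325506/3645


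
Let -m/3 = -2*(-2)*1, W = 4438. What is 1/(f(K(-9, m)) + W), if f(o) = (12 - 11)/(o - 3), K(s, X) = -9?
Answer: 12/53255 ≈ 0.00022533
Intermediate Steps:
m = -12 (m = -3*(-2*(-2)) = -12 ≈ -12.000)
f(o) = 1/(-3 + o)
1/(f(K(-9, m)) + W) = 1/(1/(-3 - 9) + 4438) = 1/(1/(-12) + 4438) = 1/(-1/12 + 4438) = 1/(53255/12) = 12/53255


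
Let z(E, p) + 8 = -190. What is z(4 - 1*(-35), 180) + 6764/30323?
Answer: -5997190/30323 ≈ -197.78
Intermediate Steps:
z(E, p) = -198 (z(E, p) = -8 - 190 = -198)
z(4 - 1*(-35), 180) + 6764/30323 = -198 + 6764/30323 = -5997190/30323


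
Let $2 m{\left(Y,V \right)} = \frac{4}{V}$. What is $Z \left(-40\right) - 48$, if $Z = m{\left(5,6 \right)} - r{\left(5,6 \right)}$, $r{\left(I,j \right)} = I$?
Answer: $\frac{416}{3} \approx 138.67$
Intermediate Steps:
$m{\left(Y,V \right)} = \frac{2}{V}$ ($m{\left(Y,V \right)} = \frac{4 \frac{1}{V}}{2} = \frac{2}{V}$)
$Z = - \frac{14}{3}$ ($Z = \frac{2}{6} - 5 = 2 \cdot \frac{1}{6} - 5 = \frac{1}{3} - 5 = - \frac{14}{3} \approx -4.6667$)
$Z \left(-40\right) - 48 = \left(- \frac{14}{3}\right) \left(-40\right) - 48 = \frac{560}{3} - 48 = \frac{416}{3}$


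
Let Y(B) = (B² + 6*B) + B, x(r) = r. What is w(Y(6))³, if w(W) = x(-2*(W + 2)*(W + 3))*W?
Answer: -1032996411113472000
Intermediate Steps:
Y(B) = B² + 7*B
w(W) = -2*W*(2 + W)*(3 + W) (w(W) = (-2*(W + 2)*(W + 3))*W = (-2*(2 + W)*(3 + W))*W = -2*W*(2 + W)*(3 + W))
w(Y(6))³ = (-2*6*(7 + 6)*(6 + (6*(7 + 6))² + 5*(6*(7 + 6))))³ = (-2*6*13*(6 + (6*13)² + 5*(6*13)))³ = (-2*78*(6 + 78² + 5*78))³ = (-2*78*(6 + 6084 + 390))³ = (-2*78*6480)³ = (-1010880)³ = -1032996411113472000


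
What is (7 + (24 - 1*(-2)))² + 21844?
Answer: 22933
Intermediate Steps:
(7 + (24 - 1*(-2)))² + 21844 = (7 + (24 + 2))² + 21844 = (7 + 26)² + 21844 = 33² + 21844 = 1089 + 21844 = 22933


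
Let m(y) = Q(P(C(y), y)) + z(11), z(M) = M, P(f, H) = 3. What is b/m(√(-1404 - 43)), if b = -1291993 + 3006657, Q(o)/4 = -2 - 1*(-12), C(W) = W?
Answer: 1714664/51 ≈ 33621.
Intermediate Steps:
Q(o) = 40 (Q(o) = 4*(-2 - 1*(-12)) = 4*(-2 + 12) = 4*10 = 40)
m(y) = 51 (m(y) = 40 + 11 = 51)
b = 1714664
b/m(√(-1404 - 43)) = 1714664/51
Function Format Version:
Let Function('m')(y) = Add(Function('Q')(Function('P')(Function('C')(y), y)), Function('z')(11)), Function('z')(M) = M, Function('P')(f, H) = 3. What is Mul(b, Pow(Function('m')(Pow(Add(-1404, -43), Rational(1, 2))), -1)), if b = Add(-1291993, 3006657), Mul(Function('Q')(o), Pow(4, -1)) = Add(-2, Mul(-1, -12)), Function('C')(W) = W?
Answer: Rational(1714664, 51) ≈ 33621.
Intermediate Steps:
Function('Q')(o) = 40 (Function('Q')(o) = Mul(4, Add(-2, Mul(-1, -12))) = Mul(4, Add(-2, 12)) = Mul(4, 10) = 40)
Function('m')(y) = 51 (Function('m')(y) = Add(40, 11) = 51)
b = 1714664
Mul(b, Pow(Function('m')(Pow(Add(-1404, -43), Rational(1, 2))), -1)) = Mul(1714664, Pow(51, -1)) = Mul(1714664, Rational(1, 51)) = Rational(1714664, 51)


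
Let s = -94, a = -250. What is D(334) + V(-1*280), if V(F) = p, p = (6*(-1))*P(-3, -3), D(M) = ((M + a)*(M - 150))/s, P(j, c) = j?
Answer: -6882/47 ≈ -146.43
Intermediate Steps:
D(M) = -(-250 + M)*(-150 + M)/94 (D(M) = ((M - 250)*(M - 150))/(-94) = ((-250 + M)*(-150 + M))*(-1/94) = -(-250 + M)*(-150 + M)/94)
p = 18 (p = (6*(-1))*(-3) = -6*(-3) = 18)
V(F) = 18
D(334) + V(-1*280) = (-18750/47 - 1/94*334² + (200/47)*334) + 18 = (-18750/47 - 1/94*111556 + 66800/47) + 18 = (-18750/47 - 55778/47 + 66800/47) + 18 = -7728/47 + 18 = -6882/47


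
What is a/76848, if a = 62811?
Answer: 20937/25616 ≈ 0.81734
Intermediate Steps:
a/76848 = 62811/76848 = 62811*(1/76848) = 20937/25616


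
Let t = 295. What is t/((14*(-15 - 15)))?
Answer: -59/84 ≈ -0.70238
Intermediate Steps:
t/((14*(-15 - 15))) = 295/((14*(-15 - 15))) = 295/((14*(-30))) = 295/(-420) = 295*(-1/420) = -59/84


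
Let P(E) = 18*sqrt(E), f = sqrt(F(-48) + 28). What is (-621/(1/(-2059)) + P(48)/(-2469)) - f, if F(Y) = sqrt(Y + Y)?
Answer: 1278639 - 2*sqrt(7 + I*sqrt(6)) - 24*sqrt(3)/823 ≈ 1.2786e+6 - 0.91236*I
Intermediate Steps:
F(Y) = sqrt(2)*sqrt(Y) (F(Y) = sqrt(2*Y) = sqrt(2)*sqrt(Y))
f = sqrt(28 + 4*I*sqrt(6)) (f = sqrt(sqrt(2)*sqrt(-48) + 28) = sqrt(sqrt(2)*(4*I*sqrt(3)) + 28) = sqrt(4*I*sqrt(6) + 28) = sqrt(28 + 4*I*sqrt(6)) ≈ 5.3696 + 0.91236*I)
(-621/(1/(-2059)) + P(48)/(-2469)) - f = (-621/(1/(-2059)) + (18*sqrt(48))/(-2469)) - 2*sqrt(7 + I*sqrt(6)) = (-621/(-1/2059) + (18*(4*sqrt(3)))*(-1/2469)) - 2*sqrt(7 + I*sqrt(6)) = (-621*(-2059) + (72*sqrt(3))*(-1/2469)) - 2*sqrt(7 + I*sqrt(6)) = (1278639 - 24*sqrt(3)/823) - 2*sqrt(7 + I*sqrt(6)) = 1278639 - 2*sqrt(7 + I*sqrt(6)) - 24*sqrt(3)/823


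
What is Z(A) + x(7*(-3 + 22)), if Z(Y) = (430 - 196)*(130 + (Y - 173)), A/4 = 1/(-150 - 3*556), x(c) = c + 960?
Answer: -905921/101 ≈ -8969.5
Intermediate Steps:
x(c) = 960 + c
A = -2/909 (A = 4/(-150 - 3*556) = 4/(-150 - 1668) = 4/(-1818) = 4*(-1/1818) = -2/909 ≈ -0.0022002)
Z(Y) = -10062 + 234*Y (Z(Y) = 234*(130 + (-173 + Y)) = 234*(-43 + Y) = -10062 + 234*Y)
Z(A) + x(7*(-3 + 22)) = (-10062 + 234*(-2/909)) + (960 + 7*(-3 + 22)) = (-10062 - 52/101) + (960 + 7*19) = -1016314/101 + (960 + 133) = -1016314/101 + 1093 = -905921/101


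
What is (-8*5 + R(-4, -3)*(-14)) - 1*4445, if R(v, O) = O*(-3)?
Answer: -4611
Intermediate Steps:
R(v, O) = -3*O
(-8*5 + R(-4, -3)*(-14)) - 1*4445 = (-8*5 - 3*(-3)*(-14)) - 1*4445 = (-40 + 9*(-14)) - 4445 = (-40 - 126) - 4445 = -166 - 4445 = -4611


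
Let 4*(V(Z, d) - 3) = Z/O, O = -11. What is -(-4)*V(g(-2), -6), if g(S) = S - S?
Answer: 12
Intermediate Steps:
g(S) = 0
V(Z, d) = 3 - Z/44 (V(Z, d) = 3 + (Z/(-11))/4 = 3 + (Z*(-1/11))/4 = 3 + (-Z/11)/4 = 3 - Z/44)
-(-4)*V(g(-2), -6) = -(-4)*(3 - 1/44*0) = -(-4)*(3 + 0) = -(-4)*3 = -1*(-12) = 12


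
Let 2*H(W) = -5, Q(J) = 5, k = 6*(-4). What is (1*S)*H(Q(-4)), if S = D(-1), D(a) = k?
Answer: 60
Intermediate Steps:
k = -24
D(a) = -24
H(W) = -5/2 (H(W) = (½)*(-5) = -5/2)
S = -24
(1*S)*H(Q(-4)) = (1*(-24))*(-5/2) = -24*(-5/2) = 60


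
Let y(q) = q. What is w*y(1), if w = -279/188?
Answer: -279/188 ≈ -1.4840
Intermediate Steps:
w = -279/188 (w = -279*1/188 = -279/188 ≈ -1.4840)
w*y(1) = -279/188*1 = -279/188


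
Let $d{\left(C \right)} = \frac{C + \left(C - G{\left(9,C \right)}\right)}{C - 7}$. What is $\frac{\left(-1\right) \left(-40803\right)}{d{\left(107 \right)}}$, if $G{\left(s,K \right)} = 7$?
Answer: $\frac{1360100}{69} \approx 19712.0$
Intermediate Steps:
$d{\left(C \right)} = \frac{-7 + 2 C}{-7 + C}$ ($d{\left(C \right)} = \frac{C + \left(C - 7\right)}{C - 7} = \frac{C + \left(C - 7\right)}{-7 + C} = \frac{C + \left(-7 + C\right)}{-7 + C} = \frac{-7 + 2 C}{-7 + C}$)
$\frac{\left(-1\right) \left(-40803\right)}{d{\left(107 \right)}} = \frac{\left(-1\right) \left(-40803\right)}{\frac{1}{-7 + 107} \left(-7 + 2 \cdot 107\right)} = \frac{40803}{\frac{1}{100} \left(-7 + 214\right)} = \frac{40803}{\frac{1}{100} \cdot 207} = \frac{40803}{\frac{207}{100}} = 40803 \cdot \frac{100}{207} = \frac{1360100}{69}$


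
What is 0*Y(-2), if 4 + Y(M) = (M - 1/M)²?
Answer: 0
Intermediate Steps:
Y(M) = -4 + (M - 1/M)²
0*Y(-2) = 0*(-6 + (-2)⁻² + (-2)²) = 0*(-6 + ¼ + 4) = 0*(-7/4) = 0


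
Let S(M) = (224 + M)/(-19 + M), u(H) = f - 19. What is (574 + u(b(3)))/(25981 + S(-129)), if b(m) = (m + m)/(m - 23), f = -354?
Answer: 29748/3845093 ≈ 0.0077366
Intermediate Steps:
b(m) = 2*m/(-23 + m) (b(m) = (2*m)/(-23 + m) = 2*m/(-23 + m))
u(H) = -373 (u(H) = -354 - 19 = -373)
S(M) = (224 + M)/(-19 + M)
(574 + u(b(3)))/(25981 + S(-129)) = (574 - 373)/(25981 + (224 - 129)/(-19 - 129)) = 201/(25981 + 95/(-148)) = 201/(25981 - 1/148*95) = 201/(25981 - 95/148) = 201/(3845093/148) = 201*(148/3845093) = 29748/3845093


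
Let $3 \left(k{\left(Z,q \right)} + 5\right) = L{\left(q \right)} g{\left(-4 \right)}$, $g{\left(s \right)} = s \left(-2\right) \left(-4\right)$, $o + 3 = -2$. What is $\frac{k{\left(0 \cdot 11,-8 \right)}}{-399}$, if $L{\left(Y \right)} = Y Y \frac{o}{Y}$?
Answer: $\frac{185}{171} \approx 1.0819$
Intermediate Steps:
$o = -5$ ($o = -3 - 2 = -5$)
$L{\left(Y \right)} = - 5 Y$ ($L{\left(Y \right)} = Y Y \left(- \frac{5}{Y}\right) = Y^{2} \left(- \frac{5}{Y}\right) = - 5 Y$)
$g{\left(s \right)} = 8 s$ ($g{\left(s \right)} = - 2 s \left(-4\right) = 8 s$)
$k{\left(Z,q \right)} = -5 + \frac{160 q}{3}$ ($k{\left(Z,q \right)} = -5 + \frac{- 5 q 8 \left(-4\right)}{3} = -5 + \frac{- 5 q \left(-32\right)}{3} = -5 + \frac{160 q}{3}$)
$\frac{k{\left(0 \cdot 11,-8 \right)}}{-399} = \frac{-5 + \frac{160}{3} \left(-8\right)}{-399} = \left(-5 - \frac{1280}{3}\right) \left(- \frac{1}{399}\right) = \left(- \frac{1295}{3}\right) \left(- \frac{1}{399}\right) = \frac{185}{171}$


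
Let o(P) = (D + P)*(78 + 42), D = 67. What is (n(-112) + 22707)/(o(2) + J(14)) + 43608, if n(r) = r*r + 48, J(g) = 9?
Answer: 361502011/8289 ≈ 43612.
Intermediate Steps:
o(P) = 8040 + 120*P (o(P) = (67 + P)*(78 + 42) = (67 + P)*120 = 8040 + 120*P)
n(r) = 48 + r² (n(r) = r² + 48 = 48 + r²)
(n(-112) + 22707)/(o(2) + J(14)) + 43608 = ((48 + (-112)²) + 22707)/((8040 + 120*2) + 9) + 43608 = ((48 + 12544) + 22707)/((8040 + 240) + 9) + 43608 = (12592 + 22707)/(8280 + 9) + 43608 = 35299/8289 + 43608 = 361502011/8289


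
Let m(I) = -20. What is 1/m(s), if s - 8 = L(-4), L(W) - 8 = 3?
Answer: -1/20 ≈ -0.050000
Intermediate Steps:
L(W) = 11 (L(W) = 8 + 3 = 11)
s = 19 (s = 8 + 11 = 19)
1/m(s) = 1/(-20) = -1/20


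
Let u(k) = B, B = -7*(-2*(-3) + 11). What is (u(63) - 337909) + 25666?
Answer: -312362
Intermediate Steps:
B = -119 (B = -7*(6 + 11) = -7*17 = -119)
u(k) = -119
(u(63) - 337909) + 25666 = (-119 - 337909) + 25666 = -338028 + 25666 = -312362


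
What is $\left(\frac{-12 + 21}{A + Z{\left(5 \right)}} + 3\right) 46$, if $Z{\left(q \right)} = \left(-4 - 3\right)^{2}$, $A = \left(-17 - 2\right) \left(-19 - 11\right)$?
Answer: $\frac{85836}{619} \approx 138.67$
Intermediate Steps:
$A = 570$ ($A = \left(-19\right) \left(-30\right) = 570$)
$Z{\left(q \right)} = 49$ ($Z{\left(q \right)} = \left(-7\right)^{2} = 49$)
$\left(\frac{-12 + 21}{A + Z{\left(5 \right)}} + 3\right) 46 = \left(\frac{-12 + 21}{570 + 49} + 3\right) 46 = \left(\frac{9}{619} + 3\right) 46 = \frac{1866}{619} \cdot 46 = \frac{85836}{619}$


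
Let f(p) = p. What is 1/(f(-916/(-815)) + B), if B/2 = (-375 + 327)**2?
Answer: 815/3756436 ≈ 0.00021696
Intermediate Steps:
B = 4608 (B = 2*(-375 + 327)**2 = 2*(-48)**2 = 2*2304 = 4608)
1/(f(-916/(-815)) + B) = 1/(-916/(-815) + 4608) = 1/(-916*(-1/815) + 4608) = 1/(916/815 + 4608) = 1/(3756436/815) = 815/3756436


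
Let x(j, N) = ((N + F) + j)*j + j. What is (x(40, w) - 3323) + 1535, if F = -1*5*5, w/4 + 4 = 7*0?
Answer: -1788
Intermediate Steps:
w = -16 (w = -16 + 4*(7*0) = -16 + 4*0 = -16 + 0 = -16)
F = -25 (F = -5*5 = -25)
x(j, N) = j + j*(-25 + N + j) (x(j, N) = ((N - 25) + j)*j + j = ((-25 + N) + j)*j + j = (-25 + N + j)*j + j = j*(-25 + N + j) + j = j + j*(-25 + N + j))
(x(40, w) - 3323) + 1535 = (40*(-24 - 16 + 40) - 3323) + 1535 = (40*0 - 3323) + 1535 = (0 - 3323) + 1535 = -3323 + 1535 = -1788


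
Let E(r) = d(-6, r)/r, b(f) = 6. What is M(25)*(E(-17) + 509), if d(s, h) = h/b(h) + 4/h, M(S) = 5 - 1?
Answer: 1765838/867 ≈ 2036.7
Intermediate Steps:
M(S) = 4
d(s, h) = 4/h + h/6 (d(s, h) = h/6 + 4/h = 4/h + h/6)
E(r) = (4/r + r/6)/r
M(25)*(E(-17) + 509) = 4*((⅙ + 4/(-17)²) + 509) = 4*((⅙ + 4*(1/289)) + 509) = 4*((⅙ + 4/289) + 509) = 4*(313/1734 + 509) = 4*(882919/1734) = 1765838/867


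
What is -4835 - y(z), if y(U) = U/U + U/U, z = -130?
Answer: -4837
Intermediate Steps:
y(U) = 2 (y(U) = 1 + 1 = 2)
-4835 - y(z) = -4835 - 1*2 = -4835 - 2 = -4837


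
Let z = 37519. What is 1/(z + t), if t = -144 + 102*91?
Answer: 1/46657 ≈ 2.1433e-5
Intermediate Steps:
t = 9138 (t = -144 + 9282 = 9138)
1/(z + t) = 1/(37519 + 9138) = 1/46657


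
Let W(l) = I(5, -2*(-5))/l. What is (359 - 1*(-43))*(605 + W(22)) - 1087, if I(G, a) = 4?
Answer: 2664157/11 ≈ 2.4220e+5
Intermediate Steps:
W(l) = 4/l
(359 - 1*(-43))*(605 + W(22)) - 1087 = (359 - 1*(-43))*(605 + 4/22) - 1087 = (359 + 43)*(605 + 4*(1/22)) - 1087 = 402*(605 + 2/11) - 1087 = 402*(6657/11) - 1087 = 2676114/11 - 1087 = 2664157/11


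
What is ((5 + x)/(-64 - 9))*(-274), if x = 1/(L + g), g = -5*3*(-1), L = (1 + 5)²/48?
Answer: 87406/4599 ≈ 19.005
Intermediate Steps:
L = ¾ (L = 6²*(1/48) = 36*(1/48) = ¾ ≈ 0.75000)
g = 15 (g = -15*(-1) = 15)
x = 4/63 (x = 1/(¾ + 15) = 1/(63/4) = 4/63 ≈ 0.063492)
((5 + x)/(-64 - 9))*(-274) = ((5 + 4/63)/(-64 - 9))*(-274) = ((319/63)/(-73))*(-274) = ((319/63)*(-1/73))*(-274) = -319/4599*(-274) = 87406/4599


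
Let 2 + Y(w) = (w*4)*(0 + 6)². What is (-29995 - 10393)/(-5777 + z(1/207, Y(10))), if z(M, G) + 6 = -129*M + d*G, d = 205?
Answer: -696693/4985360 ≈ -0.13975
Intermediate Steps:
Y(w) = -2 + 144*w (Y(w) = -2 + (w*4)*(0 + 6)² = -2 + (4*w)*6² = -2 + (4*w)*36 = -2 + 144*w)
z(M, G) = -6 - 129*M + 205*G (z(M, G) = -6 + (-129*M + 205*G) = -6 - 129*M + 205*G)
(-29995 - 10393)/(-5777 + z(1/207, Y(10))) = (-29995 - 10393)/(-5777 + (-6 - 129/207 + 205*(-2 + 144*10))) = -40388/(-5777 + (-6 - 129*1/207 + 205*(-2 + 1440))) = -40388/(-5777 + (-6 - 43/69 + 205*1438)) = -40388/(-5777 + (-6 - 43/69 + 294790)) = -40388/(-5777 + 20340053/69) = -40388/19941440/69 = -40388*69/19941440 = -696693/4985360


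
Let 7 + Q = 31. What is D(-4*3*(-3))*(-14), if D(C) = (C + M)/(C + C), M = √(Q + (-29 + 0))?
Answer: -7 - 7*I*√5/36 ≈ -7.0 - 0.43479*I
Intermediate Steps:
Q = 24 (Q = -7 + 31 = 24)
M = I*√5 (M = √(24 + (-29 + 0)) = √(24 - 29) = √(-5) = I*√5 ≈ 2.2361*I)
D(C) = (C + I*√5)/(2*C) (D(C) = (C + I*√5)/(C + C) = (C + I*√5)/((2*C)) = (C + I*√5)*(1/(2*C)) = (C + I*√5)/(2*C))
D(-4*3*(-3))*(-14) = ((-4*3*(-3) + I*√5)/(2*((-4*3*(-3)))))*(-14) = ((-12*(-3) + I*√5)/(2*((-12*(-3)))))*(-14) = ((½)*(36 + I*√5)/36)*(-14) = ((½)*(1/36)*(36 + I*√5))*(-14) = (½ + I*√5/72)*(-14) = -7 - 7*I*√5/36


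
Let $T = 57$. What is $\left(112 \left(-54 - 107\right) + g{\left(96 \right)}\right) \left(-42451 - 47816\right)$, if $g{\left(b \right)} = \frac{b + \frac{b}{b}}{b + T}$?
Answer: $\frac{83009503111}{51} \approx 1.6276 \cdot 10^{9}$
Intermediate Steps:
$g{\left(b \right)} = \frac{1 + b}{57 + b}$ ($g{\left(b \right)} = \frac{b + \frac{b}{b}}{b + 57} = \frac{b + 1}{57 + b} = \frac{1 + b}{57 + b}$)
$\left(112 \left(-54 - 107\right) + g{\left(96 \right)}\right) \left(-42451 - 47816\right) = \left(112 \left(-54 - 107\right) + \frac{1 + 96}{57 + 96}\right) \left(-42451 - 47816\right) = \left(112 \left(-161\right) + \frac{1}{153} \cdot 97\right) \left(-90267\right) = \left(-18032 + \frac{1}{153} \cdot 97\right) \left(-90267\right) = \left(-18032 + \frac{97}{153}\right) \left(-90267\right) = \left(- \frac{2758799}{153}\right) \left(-90267\right) = \frac{83009503111}{51}$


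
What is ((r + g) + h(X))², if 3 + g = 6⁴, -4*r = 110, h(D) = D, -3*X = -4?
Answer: 57775201/36 ≈ 1.6049e+6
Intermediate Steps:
X = 4/3 (X = -⅓*(-4) = 4/3 ≈ 1.3333)
r = -55/2 (r = -¼*110 = -55/2 ≈ -27.500)
g = 1293 (g = -3 + 6⁴ = -3 + 1296 = 1293)
((r + g) + h(X))² = ((-55/2 + 1293) + 4/3)² = (2531/2 + 4/3)² = (7601/6)² = 57775201/36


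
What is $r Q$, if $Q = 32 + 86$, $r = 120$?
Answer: $14160$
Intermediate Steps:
$Q = 118$
$r Q = 120 \cdot 118 = 14160$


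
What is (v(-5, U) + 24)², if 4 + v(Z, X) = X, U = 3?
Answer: 529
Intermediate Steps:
v(Z, X) = -4 + X
(v(-5, U) + 24)² = ((-4 + 3) + 24)² = (-1 + 24)² = 23² = 529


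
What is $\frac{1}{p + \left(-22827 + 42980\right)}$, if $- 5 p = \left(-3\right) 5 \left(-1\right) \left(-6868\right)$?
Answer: $\frac{1}{40757} \approx 2.4536 \cdot 10^{-5}$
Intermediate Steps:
$p = 20604$ ($p = - \frac{\left(-3\right) 5 \left(-1\right) \left(-6868\right)}{5} = - \frac{\left(-15\right) \left(-1\right) \left(-6868\right)}{5} = - \frac{15 \left(-6868\right)}{5} = \left(- \frac{1}{5}\right) \left(-103020\right) = 20604$)
$\frac{1}{p + \left(-22827 + 42980\right)} = \frac{1}{20604 + \left(-22827 + 42980\right)} = \frac{1}{20604 + 20153} = \frac{1}{40757}$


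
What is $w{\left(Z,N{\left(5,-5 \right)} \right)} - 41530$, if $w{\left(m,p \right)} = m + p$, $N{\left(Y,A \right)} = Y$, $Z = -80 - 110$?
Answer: $-41715$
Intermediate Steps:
$Z = -190$ ($Z = -80 - 110 = -190$)
$w{\left(Z,N{\left(5,-5 \right)} \right)} - 41530 = \left(-190 + 5\right) - 41530 = -185 - 41530 = -41715$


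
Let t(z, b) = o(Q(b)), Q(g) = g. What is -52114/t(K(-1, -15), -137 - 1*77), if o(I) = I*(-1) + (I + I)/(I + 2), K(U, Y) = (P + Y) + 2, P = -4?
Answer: -2762042/11449 ≈ -241.25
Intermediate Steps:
K(U, Y) = -2 + Y (K(U, Y) = (-4 + Y) + 2 = -2 + Y)
o(I) = -I + 2*I/(2 + I) (o(I) = -I + (2*I)/(2 + I) = -I + 2*I/(2 + I))
t(z, b) = -b²/(2 + b)
-52114/t(K(-1, -15), -137 - 1*77) = -52114*(-(2 + (-137 - 1*77))/(-137 - 1*77)²) = -52114*(-(2 + (-137 - 77))/(-137 - 77)²) = -52114/((-1*(-214)²/(2 - 214))) = -52114/((-1*45796/(-212))) = -52114/((-1*45796*(-1/212))) = -52114/11449/53 = -52114*53/11449 = -2762042/11449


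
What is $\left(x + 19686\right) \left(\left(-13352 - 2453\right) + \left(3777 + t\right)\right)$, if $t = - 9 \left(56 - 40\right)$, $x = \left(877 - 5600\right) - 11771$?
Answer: $-38853024$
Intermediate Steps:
$x = -16494$ ($x = -4723 - 11771 = -16494$)
$t = -144$ ($t = \left(-9\right) 16 = -144$)
$\left(x + 19686\right) \left(\left(-13352 - 2453\right) + \left(3777 + t\right)\right) = \left(-16494 + 19686\right) \left(\left(-13352 - 2453\right) + \left(3777 - 144\right)\right) = 3192 \left(-15805 + 3633\right) = 3192 \left(-12172\right) = -38853024$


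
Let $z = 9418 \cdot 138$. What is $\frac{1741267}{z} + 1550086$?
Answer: $\frac{2014623714091}{1299684} \approx 1.5501 \cdot 10^{6}$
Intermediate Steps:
$z = 1299684$
$\frac{1741267}{z} + 1550086 = \frac{1741267}{1299684} + 1550086 = \frac{2014623714091}{1299684}$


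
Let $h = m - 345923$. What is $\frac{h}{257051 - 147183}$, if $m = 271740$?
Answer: $- \frac{74183}{109868} \approx -0.6752$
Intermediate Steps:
$h = -74183$ ($h = 271740 - 345923 = -74183$)
$\frac{h}{257051 - 147183} = - \frac{74183}{257051 - 147183} = - \frac{74183}{109868}$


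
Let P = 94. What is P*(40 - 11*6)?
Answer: -2444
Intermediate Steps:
P*(40 - 11*6) = 94*(40 - 11*6) = 94*(40 - 66) = 94*(-26) = -2444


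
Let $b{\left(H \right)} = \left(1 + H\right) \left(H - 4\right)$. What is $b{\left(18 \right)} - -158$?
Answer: $424$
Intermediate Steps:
$b{\left(H \right)} = \left(1 + H\right) \left(-4 + H\right)$
$b{\left(18 \right)} - -158 = \left(-4 + 18^{2} - 54\right) - -158 = \left(-4 + 324 - 54\right) + 158 = 266 + 158 = 424$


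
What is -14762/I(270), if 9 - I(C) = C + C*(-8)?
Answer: -14762/1899 ≈ -7.7736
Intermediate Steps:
I(C) = 9 + 7*C (I(C) = 9 - (C + C*(-8)) = 9 - (C - 8*C) = 9 - (-7)*C = 9 + 7*C)
-14762/I(270) = -14762/(9 + 7*270) = -14762/(9 + 1890) = -14762/1899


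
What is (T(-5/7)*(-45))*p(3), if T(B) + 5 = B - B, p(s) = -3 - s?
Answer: -1350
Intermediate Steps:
T(B) = -5 (T(B) = -5 + (B - B) = -5 + 0 = -5)
(T(-5/7)*(-45))*p(3) = (-5*(-45))*(-3 - 1*3) = 225*(-3 - 3) = 225*(-6) = -1350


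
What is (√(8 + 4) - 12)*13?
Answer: -156 + 26*√3 ≈ -110.97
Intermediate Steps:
(√(8 + 4) - 12)*13 = (√12 - 12)*13 = (2*√3 - 12)*13 = (-12 + 2*√3)*13 = -156 + 26*√3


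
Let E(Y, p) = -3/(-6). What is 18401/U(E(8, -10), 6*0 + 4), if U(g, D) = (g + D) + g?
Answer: 18401/5 ≈ 3680.2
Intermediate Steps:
E(Y, p) = ½ (E(Y, p) = -3*(-⅙) = ½)
U(g, D) = D + 2*g (U(g, D) = (D + g) + g = D + 2*g)
18401/U(E(8, -10), 6*0 + 4) = 18401/((6*0 + 4) + 2*(½)) = 18401/((0 + 4) + 1) = 18401/(4 + 1) = 18401/5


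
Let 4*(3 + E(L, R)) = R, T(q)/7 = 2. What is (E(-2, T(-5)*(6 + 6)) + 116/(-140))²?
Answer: 1784896/1225 ≈ 1457.1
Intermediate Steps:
T(q) = 14 (T(q) = 7*2 = 14)
E(L, R) = -3 + R/4
(E(-2, T(-5)*(6 + 6)) + 116/(-140))² = ((-3 + (14*(6 + 6))/4) + 116/(-140))² = ((-3 + (14*12)/4) + 116*(-1/140))² = ((-3 + (¼)*168) - 29/35)² = ((-3 + 42) - 29/35)² = (39 - 29/35)² = (1336/35)² = 1784896/1225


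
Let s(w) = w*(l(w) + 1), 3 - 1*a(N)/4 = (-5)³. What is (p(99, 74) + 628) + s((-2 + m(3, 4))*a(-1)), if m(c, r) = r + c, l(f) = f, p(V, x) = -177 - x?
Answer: 6556537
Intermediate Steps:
a(N) = 512 (a(N) = 12 - 4*(-5)³ = 12 - 4*(-125) = 12 + 500 = 512)
m(c, r) = c + r
s(w) = w*(1 + w) (s(w) = w*(w + 1) = w*(1 + w))
(p(99, 74) + 628) + s((-2 + m(3, 4))*a(-1)) = ((-177 - 1*74) + 628) + ((-2 + (3 + 4))*512)*(1 + (-2 + (3 + 4))*512) = ((-177 - 74) + 628) + ((-2 + 7)*512)*(1 + (-2 + 7)*512) = (-251 + 628) + (5*512)*(1 + 5*512) = 377 + 2560*(1 + 2560) = 377 + 2560*2561 = 377 + 6556160 = 6556537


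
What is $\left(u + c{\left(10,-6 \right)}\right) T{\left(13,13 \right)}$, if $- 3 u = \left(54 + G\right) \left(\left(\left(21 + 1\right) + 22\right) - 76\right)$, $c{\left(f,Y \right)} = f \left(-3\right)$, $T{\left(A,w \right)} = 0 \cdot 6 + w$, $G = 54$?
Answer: $14586$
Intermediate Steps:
$T{\left(A,w \right)} = w$ ($T{\left(A,w \right)} = 0 + w = w$)
$c{\left(f,Y \right)} = - 3 f$
$u = 1152$ ($u = - \frac{\left(54 + 54\right) \left(\left(\left(21 + 1\right) + 22\right) - 76\right)}{3} = - \frac{108 \left(\left(22 + 22\right) - 76\right)}{3} = - \frac{108 \left(44 - 76\right)}{3} = - \frac{108 \left(-32\right)}{3} = \left(- \frac{1}{3}\right) \left(-3456\right) = 1152$)
$\left(u + c{\left(10,-6 \right)}\right) T{\left(13,13 \right)} = \left(1152 - 30\right) 13 = 1122 \cdot 13 = 14586$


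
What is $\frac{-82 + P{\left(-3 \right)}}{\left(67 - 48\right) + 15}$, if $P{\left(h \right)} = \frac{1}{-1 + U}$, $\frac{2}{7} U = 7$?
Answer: $- \frac{1926}{799} \approx -2.4105$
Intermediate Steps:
$U = \frac{49}{2}$ ($U = \frac{7}{2} \cdot 7 = \frac{49}{2} \approx 24.5$)
$P{\left(h \right)} = \frac{2}{47}$ ($P{\left(h \right)} = \frac{1}{-1 + \frac{49}{2}} = \frac{1}{\frac{47}{2}} = \frac{2}{47}$)
$\frac{-82 + P{\left(-3 \right)}}{\left(67 - 48\right) + 15} = \frac{-82 + \frac{2}{47}}{\left(67 - 48\right) + 15} = \frac{1}{19 + 15} \left(- \frac{3852}{47}\right) = \frac{1}{34} \left(- \frac{3852}{47}\right) = - \frac{1926}{799}$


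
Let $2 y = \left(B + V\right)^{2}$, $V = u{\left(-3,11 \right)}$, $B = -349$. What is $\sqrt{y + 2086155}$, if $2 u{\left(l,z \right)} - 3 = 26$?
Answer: $\frac{3 \sqrt{3808178}}{4} \approx 1463.6$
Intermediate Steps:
$u{\left(l,z \right)} = \frac{29}{2}$ ($u{\left(l,z \right)} = \frac{3}{2} + \frac{1}{2} \cdot 26 = \frac{3}{2} + 13 = \frac{29}{2}$)
$V = \frac{29}{2} \approx 14.5$
$y = \frac{447561}{8}$ ($y = \frac{\left(-349 + \frac{29}{2}\right)^{2}}{2} = \frac{\left(- \frac{669}{2}\right)^{2}}{2} = \frac{1}{2} \cdot \frac{447561}{4} = \frac{447561}{8} \approx 55945.0$)
$\sqrt{y + 2086155} = \sqrt{\frac{447561}{8} + 2086155} = \sqrt{\frac{17136801}{8}} = \frac{3 \sqrt{3808178}}{4}$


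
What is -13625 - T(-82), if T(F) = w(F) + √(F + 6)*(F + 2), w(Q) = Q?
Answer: -13543 + 160*I*√19 ≈ -13543.0 + 697.42*I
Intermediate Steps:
T(F) = F + √(6 + F)*(2 + F) (T(F) = F + √(F + 6)*(F + 2) = F + √(6 + F)*(2 + F))
-13625 - T(-82) = -13625 - (-82 + 2*√(6 - 82) - 82*√(6 - 82)) = -13625 - (-82 + 2*√(-76) - 164*I*√19) = -13625 - (-82 + 2*(2*I*√19) - 164*I*√19) = -13625 - (-82 + 4*I*√19 - 164*I*√19) = -13625 - (-82 - 160*I*√19) = -13625 + (82 + 160*I*√19) = -13543 + 160*I*√19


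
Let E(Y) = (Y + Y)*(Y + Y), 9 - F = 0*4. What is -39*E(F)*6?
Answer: -75816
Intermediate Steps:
F = 9 (F = 9 - 0*4 = 9 - 1*0 = 9 + 0 = 9)
E(Y) = 4*Y² (E(Y) = (2*Y)*(2*Y) = 4*Y²)
-39*E(F)*6 = -156*9²*6 = -156*81*6 = -39*324*6 = -12636*6 = -75816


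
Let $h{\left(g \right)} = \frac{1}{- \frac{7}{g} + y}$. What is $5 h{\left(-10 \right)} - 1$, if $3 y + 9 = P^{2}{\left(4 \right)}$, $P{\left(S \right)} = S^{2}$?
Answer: $- \frac{2341}{2491} \approx -0.93978$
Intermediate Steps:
$y = \frac{247}{3}$ ($y = -3 + \frac{\left(4^{2}\right)^{2}}{3} = -3 + \frac{16^{2}}{3} = -3 + \frac{1}{3} \cdot 256 = -3 + \frac{256}{3} = \frac{247}{3} \approx 82.333$)
$h{\left(g \right)} = \frac{1}{\frac{247}{3} - \frac{7}{g}}$ ($h{\left(g \right)} = \frac{1}{- \frac{7}{g} + \frac{247}{3}} = \frac{1}{\frac{247}{3} - \frac{7}{g}}$)
$5 h{\left(-10 \right)} - 1 = 5 \cdot 3 \left(-10\right) \frac{1}{-21 + 247 \left(-10\right)} - 1 = 5 \cdot 3 \left(-10\right) \frac{1}{-21 - 2470} - 1 = 5 \cdot 3 \left(-10\right) \frac{1}{-2491} - 1 = 5 \cdot 3 \left(-10\right) \left(- \frac{1}{2491}\right) - 1 = 5 \cdot \frac{30}{2491} - 1 = \frac{150}{2491} - 1 = - \frac{2341}{2491}$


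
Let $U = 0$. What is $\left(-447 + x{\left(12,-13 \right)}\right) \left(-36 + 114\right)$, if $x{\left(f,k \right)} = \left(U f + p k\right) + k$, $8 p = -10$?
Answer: $- \frac{69225}{2} \approx -34613.0$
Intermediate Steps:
$p = - \frac{5}{4}$ ($p = \frac{1}{8} \left(-10\right) = - \frac{5}{4} \approx -1.25$)
$x{\left(f,k \right)} = - \frac{k}{4}$ ($x{\left(f,k \right)} = \left(0 f - \frac{5 k}{4}\right) + k = \left(0 - \frac{5 k}{4}\right) + k = - \frac{5 k}{4} + k = - \frac{k}{4}$)
$\left(-447 + x{\left(12,-13 \right)}\right) \left(-36 + 114\right) = \left(-447 - - \frac{13}{4}\right) \left(-36 + 114\right) = \left(-447 + \frac{13}{4}\right) 78 = \left(- \frac{1775}{4}\right) 78 = - \frac{69225}{2}$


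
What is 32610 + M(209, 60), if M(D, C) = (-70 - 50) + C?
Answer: 32550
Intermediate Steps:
M(D, C) = -120 + C
32610 + M(209, 60) = 32610 + (-120 + 60) = 32610 - 60 = 32550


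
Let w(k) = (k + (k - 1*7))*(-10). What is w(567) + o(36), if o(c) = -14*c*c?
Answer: -29414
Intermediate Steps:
o(c) = -14*c²
w(k) = 70 - 20*k (w(k) = (k + (k - 7))*(-10) = (k + (-7 + k))*(-10) = (-7 + 2*k)*(-10) = 70 - 20*k)
w(567) + o(36) = (70 - 20*567) - 14*36² = (70 - 11340) - 14*1296 = -11270 - 18144 = -29414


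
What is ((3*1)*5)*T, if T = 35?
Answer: 525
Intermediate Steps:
((3*1)*5)*T = ((3*1)*5)*35 = (3*5)*35 = 15*35 = 525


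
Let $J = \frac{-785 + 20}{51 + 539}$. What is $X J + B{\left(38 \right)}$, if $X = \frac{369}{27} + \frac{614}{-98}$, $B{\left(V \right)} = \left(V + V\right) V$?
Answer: $\frac{8321464}{2891} \approx 2878.4$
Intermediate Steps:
$B{\left(V \right)} = 2 V^{2}$ ($B{\left(V \right)} = 2 V V = 2 V^{2}$)
$X = \frac{1088}{147}$ ($X = 369 \cdot \frac{1}{27} + 614 \left(- \frac{1}{98}\right) = \frac{41}{3} - \frac{307}{49} = \frac{1088}{147} \approx 7.4014$)
$J = - \frac{153}{118}$ ($J = - \frac{765}{590} = \left(-765\right) \frac{1}{590} = - \frac{153}{118} \approx -1.2966$)
$X J + B{\left(38 \right)} = \frac{1088}{147} \left(- \frac{153}{118}\right) + 2 \cdot 38^{2} = - \frac{27744}{2891} + 2 \cdot 1444 = - \frac{27744}{2891} + 2888 = \frac{8321464}{2891}$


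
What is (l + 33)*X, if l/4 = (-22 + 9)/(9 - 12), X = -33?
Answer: -1661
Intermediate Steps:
l = 52/3 (l = 4*((-22 + 9)/(9 - 12)) = 4*(-13/(-3)) = 4*(-13*(-1/3)) = 4*(13/3) = 52/3 ≈ 17.333)
(l + 33)*X = (52/3 + 33)*(-33) = (151/3)*(-33) = -1661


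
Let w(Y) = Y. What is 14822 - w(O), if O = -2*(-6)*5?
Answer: 14762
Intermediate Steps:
O = 60 (O = 12*5 = 60)
14822 - w(O) = 14822 - 1*60 = 14822 - 60 = 14762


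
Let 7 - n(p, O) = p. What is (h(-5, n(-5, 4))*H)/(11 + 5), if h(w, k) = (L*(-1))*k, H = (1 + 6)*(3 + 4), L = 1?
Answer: -147/4 ≈ -36.750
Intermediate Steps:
n(p, O) = 7 - p
H = 49 (H = 7*7 = 49)
h(w, k) = -k (h(w, k) = (1*(-1))*k = -k)
(h(-5, n(-5, 4))*H)/(11 + 5) = (-(7 - 1*(-5))*49)/(11 + 5) = (-(7 + 5)*49)/16 = (-1*12*49)*(1/16) = -12*49*(1/16) = -588*1/16 = -147/4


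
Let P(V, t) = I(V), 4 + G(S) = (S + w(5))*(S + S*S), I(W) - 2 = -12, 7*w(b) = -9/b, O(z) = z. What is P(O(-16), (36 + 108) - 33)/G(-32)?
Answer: 175/560054 ≈ 0.00031247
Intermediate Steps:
w(b) = -9/(7*b) (w(b) = (-9/b)/7 = -9/(7*b))
I(W) = -10 (I(W) = 2 - 12 = -10)
G(S) = -4 + (-9/35 + S)*(S + S**2) (G(S) = -4 + (S - 9/7/5)*(S + S*S) = -4 + (S - 9/7*1/5)*(S + S**2) = -4 + (S - 9/35)*(S + S**2) = -4 + (-9/35 + S)*(S + S**2))
P(V, t) = -10
P(O(-16), (36 + 108) - 33)/G(-32) = -10/(-4 + (-32)**3 - 9/35*(-32) + (26/35)*(-32)**2) = -10/(-4 - 32768 + 288/35 + (26/35)*1024) = -10/(-4 - 32768 + 288/35 + 26624/35) = -10/(-1120108/35) = -10*(-35/1120108) = 175/560054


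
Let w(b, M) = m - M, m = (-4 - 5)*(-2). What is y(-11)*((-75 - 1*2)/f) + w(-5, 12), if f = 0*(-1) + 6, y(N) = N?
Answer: 883/6 ≈ 147.17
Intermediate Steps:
f = 6 (f = 0 + 6 = 6)
m = 18 (m = -9*(-2) = 18)
w(b, M) = 18 - M
y(-11)*((-75 - 1*2)/f) + w(-5, 12) = -11*(-75 - 1*2)/6 + (18 - 1*12) = -11*(-75 - 2)/6 + (18 - 12) = -(-847)/6 + 6 = -11*(-77/6) + 6 = 847/6 + 6 = 883/6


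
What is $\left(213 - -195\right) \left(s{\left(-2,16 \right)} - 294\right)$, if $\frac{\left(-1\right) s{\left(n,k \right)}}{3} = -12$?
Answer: $-105264$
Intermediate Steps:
$s{\left(n,k \right)} = 36$ ($s{\left(n,k \right)} = \left(-3\right) \left(-12\right) = 36$)
$\left(213 - -195\right) \left(s{\left(-2,16 \right)} - 294\right) = \left(213 - -195\right) \left(36 - 294\right) = \left(213 + 195\right) \left(-258\right) = 408 \left(-258\right) = -105264$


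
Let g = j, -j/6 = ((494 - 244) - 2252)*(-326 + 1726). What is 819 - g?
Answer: -16815981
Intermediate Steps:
j = 16816800 (j = -6*((494 - 244) - 2252)*(-326 + 1726) = -6*(250 - 2252)*1400 = -(-12012)*1400 = -6*(-2802800) = 16816800)
g = 16816800
819 - g = 819 - 1*16816800 = 819 - 16816800 = -16815981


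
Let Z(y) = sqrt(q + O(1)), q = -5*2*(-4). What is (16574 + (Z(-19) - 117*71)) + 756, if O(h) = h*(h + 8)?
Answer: 9030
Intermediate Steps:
O(h) = h*(8 + h)
q = 40 (q = -10*(-4) = 40)
Z(y) = 7 (Z(y) = sqrt(40 + 1*(8 + 1)) = sqrt(40 + 1*9) = sqrt(40 + 9) = sqrt(49) = 7)
(16574 + (Z(-19) - 117*71)) + 756 = (16574 + (7 - 117*71)) + 756 = (16574 + (7 - 1*8307)) + 756 = (16574 + (7 - 8307)) + 756 = (16574 - 8300) + 756 = 8274 + 756 = 9030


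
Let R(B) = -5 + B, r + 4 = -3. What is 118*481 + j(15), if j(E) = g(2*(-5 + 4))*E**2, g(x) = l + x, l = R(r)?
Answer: 53608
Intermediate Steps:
r = -7 (r = -4 - 3 = -7)
l = -12 (l = -5 - 7 = -12)
g(x) = -12 + x
j(E) = -14*E**2 (j(E) = (-12 + 2*(-5 + 4))*E**2 = (-12 + 2*(-1))*E**2 = (-12 - 2)*E**2 = -14*E**2)
118*481 + j(15) = 118*481 - 14*15**2 = 56758 - 14*225 = 56758 - 3150 = 53608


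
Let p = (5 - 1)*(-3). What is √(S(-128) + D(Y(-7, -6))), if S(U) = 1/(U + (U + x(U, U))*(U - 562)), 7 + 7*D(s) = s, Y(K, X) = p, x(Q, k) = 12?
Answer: I*√4333288134/39956 ≈ 1.6475*I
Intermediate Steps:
p = -12 (p = 4*(-3) = -12)
Y(K, X) = -12
D(s) = -1 + s/7
S(U) = 1/(U + (-562 + U)*(12 + U)) (S(U) = 1/(U + (U + 12)*(U - 562)) = 1/(U + (12 + U)*(-562 + U)) = 1/(U + (-562 + U)*(12 + U)))
√(S(-128) + D(Y(-7, -6))) = √(1/(-6744 + (-128)² - 549*(-128)) + (-1 + (⅐)*(-12))) = √(1/(-6744 + 16384 + 70272) + (-1 - 12/7)) = √(1/79912 - 19/7) = √(-216903/79912) = I*√4333288134/39956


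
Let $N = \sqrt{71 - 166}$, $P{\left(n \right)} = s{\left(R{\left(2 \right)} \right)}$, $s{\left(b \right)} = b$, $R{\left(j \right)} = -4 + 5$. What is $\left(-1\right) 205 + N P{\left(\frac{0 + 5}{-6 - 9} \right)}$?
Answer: $-205 + i \sqrt{95} \approx -205.0 + 9.7468 i$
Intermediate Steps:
$R{\left(j \right)} = 1$
$P{\left(n \right)} = 1$
$N = i \sqrt{95}$ ($N = \sqrt{-95} = i \sqrt{95} \approx 9.7468 i$)
$\left(-1\right) 205 + N P{\left(\frac{0 + 5}{-6 - 9} \right)} = \left(-1\right) 205 + i \sqrt{95} \cdot 1 = -205 + i \sqrt{95}$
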